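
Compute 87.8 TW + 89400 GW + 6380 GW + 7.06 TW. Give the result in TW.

In TW:
  87.8 TW → 87.8
  89400 GW = 89400 × 10⁻³ TW = 89.4
  6380 GW = 6380 × 10⁻³ TW = 6.38
  7.06 TW → 7.06
Sum: 87.8 + 89.4 + 6.38 + 7.06 = 190.64

190.64 TW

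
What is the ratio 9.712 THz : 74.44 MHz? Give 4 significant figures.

130500

(9.712 × 10¹²) / (74.44 × 10⁶) = 0.13047 × 10⁶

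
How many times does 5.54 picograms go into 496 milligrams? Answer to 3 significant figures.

(496e-3) / (5.54e-12) = 89.53e9

89500000000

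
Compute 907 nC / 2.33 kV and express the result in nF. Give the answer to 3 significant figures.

0.389 nF

(907e-9) / (2.33e3) = 389.27e-12 F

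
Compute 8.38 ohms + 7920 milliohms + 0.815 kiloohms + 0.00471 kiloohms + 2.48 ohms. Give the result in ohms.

In ohms:
  8.38 ohms → 8.38
  7920 milliohms = 7920 × 10^-3 ohms = 7.92
  0.815 kiloohms = 0.815 × 10^3 ohms = 815
  0.00471 kiloohms = 0.00471 × 10^3 ohms = 4.71
  2.48 ohms → 2.48
Sum: 8.38 + 7.92 + 815 + 4.71 + 2.48 = 838.49

838.49 ohms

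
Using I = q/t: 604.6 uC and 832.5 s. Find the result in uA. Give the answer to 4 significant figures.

0.7262 uA

(604.6e-6) / (832.5) = 0.726246e-6 A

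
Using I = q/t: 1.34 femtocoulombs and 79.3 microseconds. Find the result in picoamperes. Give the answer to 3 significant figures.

16.9 picoamperes

(1.34 × 10⁻¹⁵) / (79.3 × 10⁻⁶) = 0.016898 × 10⁻⁹ A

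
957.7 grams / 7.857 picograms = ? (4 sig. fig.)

(957.7) / (7.857 × 10⁻¹²) = 121.89 × 10¹²

121900000000000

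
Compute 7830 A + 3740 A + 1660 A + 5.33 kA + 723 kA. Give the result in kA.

In kA:
  7830 A = 7830 × 10^-3 kA = 7.83
  3740 A = 3740 × 10^-3 kA = 3.74
  1660 A = 1660 × 10^-3 kA = 1.66
  5.33 kA → 5.33
  723 kA → 723
Sum: 7.83 + 3.74 + 1.66 + 5.33 + 723 = 741.56

741.56 kA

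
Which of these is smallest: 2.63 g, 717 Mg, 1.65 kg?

2.63 g

2.63 g = 2.63 g
717 Mg = 717000000 g
1.65 kg = 1650 g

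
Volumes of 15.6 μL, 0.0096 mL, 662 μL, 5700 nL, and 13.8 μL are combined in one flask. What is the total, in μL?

706.7 μL

In μL:
  15.6 μL → 15.6
  0.0096 mL = 0.0096 × 10³ μL = 9.6
  662 μL → 662
  5700 nL = 5700 × 10⁻³ μL = 5.7
  13.8 μL → 13.8
Sum: 15.6 + 9.6 + 662 + 5.7 + 13.8 = 706.7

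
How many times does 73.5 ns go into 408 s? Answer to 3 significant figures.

5550000000

(408) / (73.5 × 10^-9) = 5.551 × 10^9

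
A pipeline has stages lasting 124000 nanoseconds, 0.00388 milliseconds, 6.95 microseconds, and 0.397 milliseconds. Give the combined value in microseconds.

531.83 microseconds

In microseconds:
  124000 nanoseconds = 124000 × 10^-3 microseconds = 124
  0.00388 milliseconds = 0.00388 × 10^3 microseconds = 3.88
  6.95 microseconds → 6.95
  0.397 milliseconds = 0.397 × 10^3 microseconds = 397
Sum: 124 + 3.88 + 6.95 + 397 = 531.83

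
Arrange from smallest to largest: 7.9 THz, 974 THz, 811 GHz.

811 GHz < 7.9 THz < 974 THz

7.9 THz = 7900000000000 Hz
974 THz = 974000000000000 Hz
811 GHz = 811000000000 Hz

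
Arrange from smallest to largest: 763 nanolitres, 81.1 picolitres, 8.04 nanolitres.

81.1 picolitres < 8.04 nanolitres < 763 nanolitres

763 nanolitres = 0.000000763 litres
81.1 picolitres = 0.0000000000811 litres
8.04 nanolitres = 0.00000000804 litres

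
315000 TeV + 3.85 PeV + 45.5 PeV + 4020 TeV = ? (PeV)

368.37 PeV

In PeV:
  315000 TeV = 315000 × 10^-3 PeV = 315
  3.85 PeV → 3.85
  45.5 PeV → 45.5
  4020 TeV = 4020 × 10^-3 PeV = 4.02
Sum: 315 + 3.85 + 45.5 + 4.02 = 368.37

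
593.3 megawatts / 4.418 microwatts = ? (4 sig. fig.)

(593.3 × 10^6) / (4.418 × 10^-6) = 134.29 × 10^12

134300000000000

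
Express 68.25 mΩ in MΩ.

0.00000006825 MΩ

milli = 1e-3, mega = 1e6; factor is 1e-9.
68.25 × 1e-9 = 0.00000006825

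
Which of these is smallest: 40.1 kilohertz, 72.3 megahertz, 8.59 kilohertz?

8.59 kilohertz

40.1 kilohertz = 40100 hertz
72.3 megahertz = 72300000 hertz
8.59 kilohertz = 8590 hertz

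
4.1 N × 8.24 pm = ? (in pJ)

4.1 × 8.24 × 10⁻¹² = 33.784 × 10⁻¹² J

33.784 pJ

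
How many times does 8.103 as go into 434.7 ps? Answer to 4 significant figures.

(434.7 × 10^-12) / (8.103 × 10^-18) = 53.647 × 10^6

53650000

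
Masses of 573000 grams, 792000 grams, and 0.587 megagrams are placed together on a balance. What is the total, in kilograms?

In kilograms:
  573000 grams = 573000 × 10^-3 kilograms = 573
  792000 grams = 792000 × 10^-3 kilograms = 792
  0.587 megagrams = 0.587 × 10^3 kilograms = 587
Sum: 573 + 792 + 587 = 1952

1952 kilograms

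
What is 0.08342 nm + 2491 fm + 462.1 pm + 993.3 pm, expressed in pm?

1541.311 pm

In pm:
  0.08342 nm = 0.08342e3 pm = 83.42
  2491 fm = 2491e-3 pm = 2.491
  462.1 pm → 462.1
  993.3 pm → 993.3
Sum: 83.42 + 2.491 + 462.1 + 993.3 = 1541.311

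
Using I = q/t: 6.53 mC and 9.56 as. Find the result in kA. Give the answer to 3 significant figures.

(6.53 × 10⁻³) / (9.56 × 10⁻¹⁸) = 0.68305 × 10¹⁵ A

683000000000 kA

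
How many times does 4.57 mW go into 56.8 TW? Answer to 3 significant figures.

12400000000000000

(56.8 × 10^12) / (4.57 × 10^-3) = 12.43 × 10^15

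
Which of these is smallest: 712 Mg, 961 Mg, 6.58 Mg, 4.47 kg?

4.47 kg

712 Mg = 712000000 g
961 Mg = 961000000 g
6.58 Mg = 6580000 g
4.47 kg = 4470 g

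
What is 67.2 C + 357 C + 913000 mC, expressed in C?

In C:
  67.2 C → 67.2
  357 C → 357
  913000 mC = 913000 × 10⁻³ C = 913
Sum: 67.2 + 357 + 913 = 1337.2

1337.2 C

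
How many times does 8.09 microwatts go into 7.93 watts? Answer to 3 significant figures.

(7.93) / (8.09e-6) = 0.9802e6

980000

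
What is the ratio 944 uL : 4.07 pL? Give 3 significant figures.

(944 × 10⁻⁶) / (4.07 × 10⁻¹²) = 231.9 × 10⁶

232000000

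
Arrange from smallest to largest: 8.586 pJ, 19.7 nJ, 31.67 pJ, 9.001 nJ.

8.586 pJ = 0.000000000008586 J
19.7 nJ = 0.0000000197 J
31.67 pJ = 0.00000000003167 J
9.001 nJ = 0.000000009001 J

8.586 pJ < 31.67 pJ < 9.001 nJ < 19.7 nJ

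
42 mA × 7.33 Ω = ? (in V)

0.30786 V

42 × 10^-3 × 7.33 = 307.86 × 10^-3 V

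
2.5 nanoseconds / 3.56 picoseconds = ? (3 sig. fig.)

702

(2.5 × 10⁻⁹) / (3.56 × 10⁻¹²) = 0.7022 × 10³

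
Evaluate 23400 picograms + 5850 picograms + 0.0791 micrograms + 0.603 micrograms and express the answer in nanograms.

711.35 nanograms

In nanograms:
  23400 picograms = 23400 × 10^-3 nanograms = 23.4
  5850 picograms = 5850 × 10^-3 nanograms = 5.85
  0.0791 micrograms = 0.0791 × 10^3 nanograms = 79.1
  0.603 micrograms = 0.603 × 10^3 nanograms = 603
Sum: 23.4 + 5.85 + 79.1 + 603 = 711.35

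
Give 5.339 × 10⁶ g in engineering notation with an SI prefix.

= 5.339 × 10⁶ g; 10⁶ is mega.

5.339 Mg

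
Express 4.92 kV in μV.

4920000000 μV

kilo = 10^3, micro = 10^-6; factor is 10^9.
4.92 × 10^9 = 4920000000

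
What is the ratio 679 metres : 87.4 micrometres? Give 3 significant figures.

(679) / (87.4 × 10⁻⁶) = 7.769 × 10⁶

7770000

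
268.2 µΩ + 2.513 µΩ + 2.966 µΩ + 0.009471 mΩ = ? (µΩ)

In µΩ:
  268.2 µΩ → 268.2
  2.513 µΩ → 2.513
  2.966 µΩ → 2.966
  0.009471 mΩ = 0.009471 × 10^3 µΩ = 9.471
Sum: 268.2 + 2.513 + 2.966 + 9.471 = 283.15

283.15 µΩ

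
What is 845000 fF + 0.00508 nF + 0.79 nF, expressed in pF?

1640.08 pF

In pF:
  845000 fF = 845000e-3 pF = 845
  0.00508 nF = 0.00508e3 pF = 5.08
  0.79 nF = 0.79e3 pF = 790
Sum: 845 + 5.08 + 790 = 1640.08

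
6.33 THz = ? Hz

6330000000000 Hz

tera = 1e12, (no prefix) = 1e0; factor is 1e12.
6.33 × 1e12 = 6330000000000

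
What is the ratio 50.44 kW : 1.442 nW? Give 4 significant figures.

(50.44 × 10^3) / (1.442 × 10^-9) = 34.979 × 10^12

34980000000000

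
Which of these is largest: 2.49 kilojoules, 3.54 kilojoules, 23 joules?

3.54 kilojoules

2.49 kilojoules = 2490 joules
3.54 kilojoules = 3540 joules
23 joules = 23 joules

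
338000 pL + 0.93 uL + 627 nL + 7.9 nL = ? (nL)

In nL:
  338000 pL = 338000 × 10^-3 nL = 338
  0.93 uL = 0.93 × 10^3 nL = 930
  627 nL → 627
  7.9 nL → 7.9
Sum: 338 + 930 + 627 + 7.9 = 1902.9

1902.9 nL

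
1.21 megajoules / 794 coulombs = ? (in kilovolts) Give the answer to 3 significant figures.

1.52 kilovolts

(1.21e6) / (794) = 0.0015239e6 V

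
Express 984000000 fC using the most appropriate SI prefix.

984 nC

= 984 × 10⁻⁹ C; 10⁻⁹ is nano.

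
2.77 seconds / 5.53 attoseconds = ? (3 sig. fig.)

(2.77) / (5.53e-18) = 0.5009e18

501000000000000000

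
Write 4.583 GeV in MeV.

4583 MeV

giga = 1e9, mega = 1e6; factor is 1e3.
4.583 × 1e3 = 4583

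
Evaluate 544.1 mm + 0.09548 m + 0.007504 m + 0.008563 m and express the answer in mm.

655.647 mm

In mm:
  544.1 mm → 544.1
  0.09548 m = 0.09548e3 mm = 95.48
  0.007504 m = 0.007504e3 mm = 7.504
  0.008563 m = 0.008563e3 mm = 8.563
Sum: 544.1 + 95.48 + 7.504 + 8.563 = 655.647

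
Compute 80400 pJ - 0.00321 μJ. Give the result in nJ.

In nJ:
  80400 pJ = 80400 × 10⁻³ nJ = 80.4
  0.00321 μJ = 0.00321 × 10³ nJ = 3.21
Difference: 80.4 - 3.21 = 77.19

77.19 nJ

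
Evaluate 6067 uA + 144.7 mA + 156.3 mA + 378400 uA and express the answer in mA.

685.467 mA

In mA:
  6067 uA = 6067 × 10^-3 mA = 6.067
  144.7 mA → 144.7
  156.3 mA → 156.3
  378400 uA = 378400 × 10^-3 mA = 378.4
Sum: 6.067 + 144.7 + 156.3 + 378.4 = 685.467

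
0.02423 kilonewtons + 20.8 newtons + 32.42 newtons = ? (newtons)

77.45 newtons

In newtons:
  0.02423 kilonewtons = 0.02423 × 10³ newtons = 24.23
  20.8 newtons → 20.8
  32.42 newtons → 32.42
Sum: 24.23 + 20.8 + 32.42 = 77.45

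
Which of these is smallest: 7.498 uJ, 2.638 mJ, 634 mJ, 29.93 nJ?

7.498 uJ = 0.000007498 J
2.638 mJ = 0.002638 J
634 mJ = 0.634 J
29.93 nJ = 0.00000002993 J

29.93 nJ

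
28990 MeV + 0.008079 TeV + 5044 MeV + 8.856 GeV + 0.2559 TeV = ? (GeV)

In GeV:
  28990 MeV = 28990e-3 GeV = 28.99
  0.008079 TeV = 0.008079e3 GeV = 8.079
  5044 MeV = 5044e-3 GeV = 5.044
  8.856 GeV → 8.856
  0.2559 TeV = 0.2559e3 GeV = 255.9
Sum: 28.99 + 8.079 + 5.044 + 8.856 + 255.9 = 306.869

306.869 GeV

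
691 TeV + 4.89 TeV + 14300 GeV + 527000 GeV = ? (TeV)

1237.19 TeV

In TeV:
  691 TeV → 691
  4.89 TeV → 4.89
  14300 GeV = 14300 × 10⁻³ TeV = 14.3
  527000 GeV = 527000 × 10⁻³ TeV = 527
Sum: 691 + 4.89 + 14.3 + 527 = 1237.19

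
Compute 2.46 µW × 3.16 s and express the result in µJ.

2.46 × 10^-6 × 3.16 = 7.7736 × 10^-6 J

7.7736 µJ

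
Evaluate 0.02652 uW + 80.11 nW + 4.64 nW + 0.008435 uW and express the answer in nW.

In nW:
  0.02652 uW = 0.02652 × 10³ nW = 26.52
  80.11 nW → 80.11
  4.64 nW → 4.64
  0.008435 uW = 0.008435 × 10³ nW = 8.435
Sum: 26.52 + 80.11 + 4.64 + 8.435 = 119.705

119.705 nW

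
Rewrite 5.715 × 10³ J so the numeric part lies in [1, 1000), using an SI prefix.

= 5.715 × 10³ J; 10³ is kilo.

5.715 kJ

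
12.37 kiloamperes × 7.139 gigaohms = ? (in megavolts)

88309430 megavolts

12.37 × 10^3 × 7.139 × 10^9 = 88.30943 × 10^12 V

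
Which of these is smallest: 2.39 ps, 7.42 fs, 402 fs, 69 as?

2.39 ps = 0.00000000000239 s
7.42 fs = 0.00000000000000742 s
402 fs = 0.000000000000402 s
69 as = 0.000000000000000069 s

69 as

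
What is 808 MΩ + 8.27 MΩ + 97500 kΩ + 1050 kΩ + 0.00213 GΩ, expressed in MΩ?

In MΩ:
  808 MΩ → 808
  8.27 MΩ → 8.27
  97500 kΩ = 97500 × 10⁻³ MΩ = 97.5
  1050 kΩ = 1050 × 10⁻³ MΩ = 1.05
  0.00213 GΩ = 0.00213 × 10³ MΩ = 2.13
Sum: 808 + 8.27 + 97.5 + 1.05 + 2.13 = 916.95

916.95 MΩ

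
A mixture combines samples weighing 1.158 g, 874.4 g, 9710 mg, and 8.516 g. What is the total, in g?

In g:
  1.158 g → 1.158
  874.4 g → 874.4
  9710 mg = 9710 × 10⁻³ g = 9.71
  8.516 g → 8.516
Sum: 1.158 + 874.4 + 9.71 + 8.516 = 893.784

893.784 g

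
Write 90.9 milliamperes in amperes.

milli = 10^-3, (no prefix) = 10^0; factor is 10^-3.
90.9 × 10^-3 = 0.0909

0.0909 amperes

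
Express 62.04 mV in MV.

milli = 10⁻³, mega = 10⁶; factor is 10⁻⁹.
62.04 × 10⁻⁹ = 0.00000006204

0.00000006204 MV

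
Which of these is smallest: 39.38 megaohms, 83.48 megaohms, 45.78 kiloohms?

45.78 kiloohms

39.38 megaohms = 39380000 ohms
83.48 megaohms = 83480000 ohms
45.78 kiloohms = 45780 ohms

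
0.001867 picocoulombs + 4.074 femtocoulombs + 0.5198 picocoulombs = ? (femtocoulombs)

In femtocoulombs:
  0.001867 picocoulombs = 0.001867 × 10^3 femtocoulombs = 1.867
  4.074 femtocoulombs → 4.074
  0.5198 picocoulombs = 0.5198 × 10^3 femtocoulombs = 519.8
Sum: 1.867 + 4.074 + 519.8 = 525.741

525.741 femtocoulombs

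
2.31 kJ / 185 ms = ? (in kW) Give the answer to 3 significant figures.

(2.31e3) / (185e-3) = 0.012486e6 W

12.5 kW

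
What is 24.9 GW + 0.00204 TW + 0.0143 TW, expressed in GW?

41.24 GW

In GW:
  24.9 GW → 24.9
  0.00204 TW = 0.00204 × 10³ GW = 2.04
  0.0143 TW = 0.0143 × 10³ GW = 14.3
Sum: 24.9 + 2.04 + 14.3 = 41.24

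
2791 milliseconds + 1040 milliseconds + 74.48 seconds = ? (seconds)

78.311 seconds

In seconds:
  2791 milliseconds = 2791 × 10⁻³ seconds = 2.791
  1040 milliseconds = 1040 × 10⁻³ seconds = 1.04
  74.48 seconds → 74.48
Sum: 2.791 + 1.04 + 74.48 = 78.311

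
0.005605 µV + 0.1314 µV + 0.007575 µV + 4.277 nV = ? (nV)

148.857 nV

In nV:
  0.005605 µV = 0.005605 × 10³ nV = 5.605
  0.1314 µV = 0.1314 × 10³ nV = 131.4
  0.007575 µV = 0.007575 × 10³ nV = 7.575
  4.277 nV → 4.277
Sum: 5.605 + 131.4 + 7.575 + 4.277 = 148.857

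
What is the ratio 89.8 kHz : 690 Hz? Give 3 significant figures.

(89.8 × 10³) / (690) = 0.1301 × 10³

130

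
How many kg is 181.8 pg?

pico = 10⁻¹², kilo = 10³; factor is 10⁻¹⁵.
181.8 × 10⁻¹⁵ = 0.0000000000001818

0.0000000000001818 kg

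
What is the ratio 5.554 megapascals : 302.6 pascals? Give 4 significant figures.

(5.554 × 10⁶) / (302.6) = 0.018354 × 10⁶

18350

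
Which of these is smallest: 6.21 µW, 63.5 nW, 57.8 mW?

63.5 nW

6.21 µW = 0.00000621 W
63.5 nW = 0.0000000635 W
57.8 mW = 0.0578 W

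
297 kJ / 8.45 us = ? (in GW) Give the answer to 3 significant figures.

(297e3) / (8.45e-6) = 35.148e9 W

35.1 GW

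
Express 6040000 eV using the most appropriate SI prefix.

6.04 MeV

= 6.04 × 10^6 eV; 10^6 is mega.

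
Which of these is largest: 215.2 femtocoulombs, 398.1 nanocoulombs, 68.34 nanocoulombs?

398.1 nanocoulombs

215.2 femtocoulombs = 0.0000000000002152 coulombs
398.1 nanocoulombs = 0.0000003981 coulombs
68.34 nanocoulombs = 0.00000006834 coulombs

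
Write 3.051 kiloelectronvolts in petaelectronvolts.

kilo = 1e3, peta = 1e15; factor is 1e-12.
3.051 × 1e-12 = 0.000000000003051

0.000000000003051 petaelectronvolts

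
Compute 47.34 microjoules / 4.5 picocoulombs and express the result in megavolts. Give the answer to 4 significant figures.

10.52 megavolts

(47.34 × 10⁻⁶) / (4.5 × 10⁻¹²) = 10.52 × 10⁶ V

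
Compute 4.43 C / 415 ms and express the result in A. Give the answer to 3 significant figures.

(4.43) / (415 × 10^-3) = 0.010675 × 10^3 A

10.7 A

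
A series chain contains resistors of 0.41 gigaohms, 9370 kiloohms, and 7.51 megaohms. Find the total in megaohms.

426.88 megaohms

In megaohms:
  0.41 gigaohms = 0.41 × 10³ megaohms = 410
  9370 kiloohms = 9370 × 10⁻³ megaohms = 9.37
  7.51 megaohms → 7.51
Sum: 410 + 9.37 + 7.51 = 426.88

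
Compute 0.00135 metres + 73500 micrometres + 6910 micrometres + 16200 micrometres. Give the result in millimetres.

97.96 millimetres

In millimetres:
  0.00135 metres = 0.00135e3 millimetres = 1.35
  73500 micrometres = 73500e-3 millimetres = 73.5
  6910 micrometres = 6910e-3 millimetres = 6.91
  16200 micrometres = 16200e-3 millimetres = 16.2
Sum: 1.35 + 73.5 + 6.91 + 16.2 = 97.96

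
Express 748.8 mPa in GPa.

0.0000000007488 GPa

milli = 1e-3, giga = 1e9; factor is 1e-12.
748.8 × 1e-12 = 0.0000000007488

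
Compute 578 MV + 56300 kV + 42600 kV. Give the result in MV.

676.9 MV

In MV:
  578 MV → 578
  56300 kV = 56300e-3 MV = 56.3
  42600 kV = 42600e-3 MV = 42.6
Sum: 578 + 56.3 + 42.6 = 676.9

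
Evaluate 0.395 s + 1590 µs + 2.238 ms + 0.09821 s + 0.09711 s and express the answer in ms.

In ms:
  0.395 s = 0.395e3 ms = 395
  1590 µs = 1590e-3 ms = 1.59
  2.238 ms → 2.238
  0.09821 s = 0.09821e3 ms = 98.21
  0.09711 s = 0.09711e3 ms = 97.11
Sum: 395 + 1.59 + 2.238 + 98.21 + 97.11 = 594.148

594.148 ms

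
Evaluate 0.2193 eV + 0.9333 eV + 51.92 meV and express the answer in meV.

In meV:
  0.2193 eV = 0.2193 × 10³ meV = 219.3
  0.9333 eV = 0.9333 × 10³ meV = 933.3
  51.92 meV → 51.92
Sum: 219.3 + 933.3 + 51.92 = 1204.52

1204.52 meV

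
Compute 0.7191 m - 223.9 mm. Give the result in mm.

In mm:
  0.7191 m = 0.7191e3 mm = 719.1
  223.9 mm → 223.9
Difference: 719.1 - 223.9 = 495.2

495.2 mm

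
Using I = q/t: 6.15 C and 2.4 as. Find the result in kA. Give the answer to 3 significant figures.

2560000000000000 kA

(6.15) / (2.4e-18) = 2.5625e18 A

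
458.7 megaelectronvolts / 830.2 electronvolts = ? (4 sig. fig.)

(458.7 × 10⁶) / (830.2) = 0.55252 × 10⁶

552500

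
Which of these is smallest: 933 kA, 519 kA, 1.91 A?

1.91 A

933 kA = 933000 A
519 kA = 519000 A
1.91 A = 1.91 A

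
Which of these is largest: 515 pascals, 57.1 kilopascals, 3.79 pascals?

57.1 kilopascals

515 pascals = 515 pascals
57.1 kilopascals = 57100 pascals
3.79 pascals = 3.79 pascals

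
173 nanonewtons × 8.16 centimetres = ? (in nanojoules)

14.1168 nanojoules

173 × 10⁻⁹ × 8.16 × 10⁻² = 1411.68 × 10⁻¹¹ J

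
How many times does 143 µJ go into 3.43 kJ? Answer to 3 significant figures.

(3.43 × 10^3) / (143 × 10^-6) = 0.02399 × 10^9

24000000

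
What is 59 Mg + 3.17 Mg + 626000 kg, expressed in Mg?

688.17 Mg

In Mg:
  59 Mg → 59
  3.17 Mg → 3.17
  626000 kg = 626000 × 10⁻³ Mg = 626
Sum: 59 + 3.17 + 626 = 688.17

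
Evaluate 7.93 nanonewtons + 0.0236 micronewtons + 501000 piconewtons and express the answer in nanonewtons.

In nanonewtons:
  7.93 nanonewtons → 7.93
  0.0236 micronewtons = 0.0236 × 10³ nanonewtons = 23.6
  501000 piconewtons = 501000 × 10⁻³ nanonewtons = 501
Sum: 7.93 + 23.6 + 501 = 532.53

532.53 nanonewtons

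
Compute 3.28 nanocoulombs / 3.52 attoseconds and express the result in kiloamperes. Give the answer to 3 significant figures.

(3.28 × 10^-9) / (3.52 × 10^-18) = 0.93182 × 10^9 A

932000 kiloamperes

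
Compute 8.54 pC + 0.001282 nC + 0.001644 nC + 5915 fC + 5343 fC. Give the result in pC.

22.724 pC

In pC:
  8.54 pC → 8.54
  0.001282 nC = 0.001282 × 10³ pC = 1.282
  0.001644 nC = 0.001644 × 10³ pC = 1.644
  5915 fC = 5915 × 10⁻³ pC = 5.915
  5343 fC = 5343 × 10⁻³ pC = 5.343
Sum: 8.54 + 1.282 + 1.644 + 5.915 + 5.343 = 22.724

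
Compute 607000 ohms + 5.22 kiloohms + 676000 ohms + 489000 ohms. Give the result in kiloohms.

In kiloohms:
  607000 ohms = 607000e-3 kiloohms = 607
  5.22 kiloohms → 5.22
  676000 ohms = 676000e-3 kiloohms = 676
  489000 ohms = 489000e-3 kiloohms = 489
Sum: 607 + 5.22 + 676 + 489 = 1777.22

1777.22 kiloohms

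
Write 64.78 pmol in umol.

0.00006478 umol

pico = 10^-12, micro = 10^-6; factor is 10^-6.
64.78 × 10^-6 = 0.00006478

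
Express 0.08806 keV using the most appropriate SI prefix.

88.06 eV

= 88.06 eV; mantissa already in [1, 1000).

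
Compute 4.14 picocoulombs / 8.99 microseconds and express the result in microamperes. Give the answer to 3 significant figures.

0.461 microamperes

(4.14 × 10^-12) / (8.99 × 10^-6) = 0.46051 × 10^-6 A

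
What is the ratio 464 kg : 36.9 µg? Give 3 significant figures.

(464e3) / (36.9e-6) = 12.57e9

12600000000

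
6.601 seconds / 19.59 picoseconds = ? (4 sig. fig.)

337000000000

(6.601) / (19.59 × 10^-12) = 0.33696 × 10^12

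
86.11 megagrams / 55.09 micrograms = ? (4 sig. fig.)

(86.11 × 10⁶) / (55.09 × 10⁻⁶) = 1.5631 × 10¹²

1563000000000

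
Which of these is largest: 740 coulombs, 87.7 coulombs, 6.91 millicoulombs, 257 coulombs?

740 coulombs = 740 coulombs
87.7 coulombs = 87.7 coulombs
6.91 millicoulombs = 0.00691 coulombs
257 coulombs = 257 coulombs

740 coulombs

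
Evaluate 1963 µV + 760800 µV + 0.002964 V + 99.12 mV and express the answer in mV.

864.847 mV

In mV:
  1963 µV = 1963e-3 mV = 1.963
  760800 µV = 760800e-3 mV = 760.8
  0.002964 V = 0.002964e3 mV = 2.964
  99.12 mV → 99.12
Sum: 1.963 + 760.8 + 2.964 + 99.12 = 864.847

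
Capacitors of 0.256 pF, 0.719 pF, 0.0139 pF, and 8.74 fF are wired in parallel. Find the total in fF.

997.64 fF

In fF:
  0.256 pF = 0.256 × 10³ fF = 256
  0.719 pF = 0.719 × 10³ fF = 719
  0.0139 pF = 0.0139 × 10³ fF = 13.9
  8.74 fF → 8.74
Sum: 256 + 719 + 13.9 + 8.74 = 997.64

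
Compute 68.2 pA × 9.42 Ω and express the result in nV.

0.642444 nV

68.2 × 10^-12 × 9.42 = 642.444 × 10^-12 V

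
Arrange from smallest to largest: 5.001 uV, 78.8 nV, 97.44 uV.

5.001 uV = 0.000005001 V
78.8 nV = 0.0000000788 V
97.44 uV = 0.00009744 V

78.8 nV < 5.001 uV < 97.44 uV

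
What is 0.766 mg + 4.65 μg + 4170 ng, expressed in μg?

774.82 μg

In μg:
  0.766 mg = 0.766 × 10^3 μg = 766
  4.65 μg → 4.65
  4170 ng = 4170 × 10^-3 μg = 4.17
Sum: 766 + 4.65 + 4.17 = 774.82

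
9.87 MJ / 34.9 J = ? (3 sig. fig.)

283000

(9.87 × 10^6) / (34.9) = 0.2828 × 10^6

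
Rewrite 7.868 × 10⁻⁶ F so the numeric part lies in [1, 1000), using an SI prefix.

7.868 uF

= 7.868 × 10⁻⁶ F; 10⁻⁶ is micro.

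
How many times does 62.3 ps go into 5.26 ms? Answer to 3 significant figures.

(5.26e-3) / (62.3e-12) = 0.08443e9

84400000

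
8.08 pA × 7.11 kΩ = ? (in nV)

8.08 × 10^-12 × 7.11 × 10^3 = 57.4488 × 10^-9 V

57.4488 nV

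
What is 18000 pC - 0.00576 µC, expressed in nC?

In nC:
  18000 pC = 18000 × 10^-3 nC = 18
  0.00576 µC = 0.00576 × 10^3 nC = 5.76
Difference: 18 - 5.76 = 12.24

12.24 nC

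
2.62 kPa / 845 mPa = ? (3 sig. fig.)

3100

(2.62e3) / (845e-3) = 0.003101e6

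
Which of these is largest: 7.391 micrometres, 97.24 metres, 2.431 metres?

97.24 metres

7.391 micrometres = 0.000007391 metres
97.24 metres = 97.24 metres
2.431 metres = 2.431 metres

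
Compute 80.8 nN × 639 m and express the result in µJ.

80.8 × 10⁻⁹ × 639 = 51631.2 × 10⁻⁹ J

51.6312 µJ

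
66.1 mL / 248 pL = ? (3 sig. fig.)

(66.1 × 10^-3) / (248 × 10^-12) = 0.2665 × 10^9

267000000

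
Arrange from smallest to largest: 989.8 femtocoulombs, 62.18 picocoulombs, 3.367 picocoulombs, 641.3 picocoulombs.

989.8 femtocoulombs = 0.0000000000009898 coulombs
62.18 picocoulombs = 0.00000000006218 coulombs
3.367 picocoulombs = 0.000000000003367 coulombs
641.3 picocoulombs = 0.0000000006413 coulombs

989.8 femtocoulombs < 3.367 picocoulombs < 62.18 picocoulombs < 641.3 picocoulombs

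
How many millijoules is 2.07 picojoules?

0.00000000207 millijoules

pico = 1e-12, milli = 1e-3; factor is 1e-9.
2.07 × 1e-9 = 0.00000000207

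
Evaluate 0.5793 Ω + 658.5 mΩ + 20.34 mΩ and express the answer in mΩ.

1258.14 mΩ

In mΩ:
  0.5793 Ω = 0.5793 × 10^3 mΩ = 579.3
  658.5 mΩ → 658.5
  20.34 mΩ → 20.34
Sum: 579.3 + 658.5 + 20.34 = 1258.14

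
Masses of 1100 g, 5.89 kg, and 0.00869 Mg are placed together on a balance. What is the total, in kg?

In kg:
  1100 g = 1100 × 10^-3 kg = 1.1
  5.89 kg → 5.89
  0.00869 Mg = 0.00869 × 10^3 kg = 8.69
Sum: 1.1 + 5.89 + 8.69 = 15.68

15.68 kg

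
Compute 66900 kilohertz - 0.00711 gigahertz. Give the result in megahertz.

59.79 megahertz

In megahertz:
  66900 kilohertz = 66900 × 10⁻³ megahertz = 66.9
  0.00711 gigahertz = 0.00711 × 10³ megahertz = 7.11
Difference: 66.9 - 7.11 = 59.79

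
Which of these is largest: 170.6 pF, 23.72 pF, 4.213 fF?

170.6 pF

170.6 pF = 0.0000000001706 F
23.72 pF = 0.00000000002372 F
4.213 fF = 0.000000000000004213 F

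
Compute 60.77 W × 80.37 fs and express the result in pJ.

60.77 × 80.37e-15 = 4884.0849e-15 J

4.8840849 pJ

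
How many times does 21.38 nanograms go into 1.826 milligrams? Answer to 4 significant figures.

(1.826 × 10^-3) / (21.38 × 10^-9) = 0.085407 × 10^6

85410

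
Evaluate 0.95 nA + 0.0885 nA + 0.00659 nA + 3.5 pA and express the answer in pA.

1048.59 pA

In pA:
  0.95 nA = 0.95e3 pA = 950
  0.0885 nA = 0.0885e3 pA = 88.5
  0.00659 nA = 0.00659e3 pA = 6.59
  3.5 pA → 3.5
Sum: 950 + 88.5 + 6.59 + 3.5 = 1048.59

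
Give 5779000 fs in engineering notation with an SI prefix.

5.779 ns

= 5.779 × 10^-9 s; 10^-9 is nano.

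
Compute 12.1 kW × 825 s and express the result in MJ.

9.9825 MJ

12.1 × 10^3 × 825 = 9982.5 × 10^3 J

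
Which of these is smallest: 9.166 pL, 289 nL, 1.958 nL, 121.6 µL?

9.166 pL = 0.000000000009166 L
289 nL = 0.000000289 L
1.958 nL = 0.000000001958 L
121.6 µL = 0.0001216 L

9.166 pL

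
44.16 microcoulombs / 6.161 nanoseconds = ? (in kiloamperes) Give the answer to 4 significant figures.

(44.16e-6) / (6.161e-9) = 7.16767e3 A

7.168 kiloamperes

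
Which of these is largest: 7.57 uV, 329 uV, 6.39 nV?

329 uV

7.57 uV = 0.00000757 V
329 uV = 0.000329 V
6.39 nV = 0.00000000639 V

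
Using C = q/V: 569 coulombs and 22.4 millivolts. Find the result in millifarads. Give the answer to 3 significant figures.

(569) / (22.4 × 10⁻³) = 25.402 × 10³ F

25400000 millifarads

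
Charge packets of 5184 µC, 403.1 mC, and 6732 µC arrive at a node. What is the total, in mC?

In mC:
  5184 µC = 5184e-3 mC = 5.184
  403.1 mC → 403.1
  6732 µC = 6732e-3 mC = 6.732
Sum: 5.184 + 403.1 + 6.732 = 415.016

415.016 mC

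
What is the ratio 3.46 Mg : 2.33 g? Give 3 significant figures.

(3.46e6) / (2.33) = 1.485e6

1480000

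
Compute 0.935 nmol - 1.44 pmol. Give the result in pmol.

933.56 pmol

In pmol:
  0.935 nmol = 0.935e3 pmol = 935
  1.44 pmol → 1.44
Difference: 935 - 1.44 = 933.56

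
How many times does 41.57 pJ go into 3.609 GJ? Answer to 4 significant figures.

(3.609 × 10⁹) / (41.57 × 10⁻¹²) = 0.086817 × 10²¹

86820000000000000000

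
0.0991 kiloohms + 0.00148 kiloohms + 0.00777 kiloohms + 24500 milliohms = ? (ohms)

132.85 ohms

In ohms:
  0.0991 kiloohms = 0.0991e3 ohms = 99.1
  0.00148 kiloohms = 0.00148e3 ohms = 1.48
  0.00777 kiloohms = 0.00777e3 ohms = 7.77
  24500 milliohms = 24500e-3 ohms = 24.5
Sum: 99.1 + 1.48 + 7.77 + 24.5 = 132.85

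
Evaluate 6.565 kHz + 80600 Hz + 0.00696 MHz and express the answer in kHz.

In kHz:
  6.565 kHz → 6.565
  80600 Hz = 80600 × 10⁻³ kHz = 80.6
  0.00696 MHz = 0.00696 × 10³ kHz = 6.96
Sum: 6.565 + 80.6 + 6.96 = 94.125

94.125 kHz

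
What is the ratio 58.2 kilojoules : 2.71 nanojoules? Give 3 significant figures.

21500000000000

(58.2 × 10^3) / (2.71 × 10^-9) = 21.48 × 10^12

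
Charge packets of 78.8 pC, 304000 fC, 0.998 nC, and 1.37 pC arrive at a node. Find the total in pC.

1382.17 pC

In pC:
  78.8 pC → 78.8
  304000 fC = 304000 × 10⁻³ pC = 304
  0.998 nC = 0.998 × 10³ pC = 998
  1.37 pC → 1.37
Sum: 78.8 + 304 + 998 + 1.37 = 1382.17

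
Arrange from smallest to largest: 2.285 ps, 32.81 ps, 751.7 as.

2.285 ps = 0.000000000002285 s
32.81 ps = 0.00000000003281 s
751.7 as = 0.0000000000000007517 s

751.7 as < 2.285 ps < 32.81 ps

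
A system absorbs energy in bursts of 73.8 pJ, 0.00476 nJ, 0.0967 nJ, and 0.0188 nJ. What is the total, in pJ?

In pJ:
  73.8 pJ → 73.8
  0.00476 nJ = 0.00476 × 10³ pJ = 4.76
  0.0967 nJ = 0.0967 × 10³ pJ = 96.7
  0.0188 nJ = 0.0188 × 10³ pJ = 18.8
Sum: 73.8 + 4.76 + 96.7 + 18.8 = 194.06

194.06 pJ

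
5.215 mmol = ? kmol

0.000005215 kmol

milli = 10^-3, kilo = 10^3; factor is 10^-6.
5.215 × 10^-6 = 0.000005215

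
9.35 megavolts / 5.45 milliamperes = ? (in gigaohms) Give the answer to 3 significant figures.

(9.35 × 10^6) / (5.45 × 10^-3) = 1.7156 × 10^9 Ω

1.72 gigaohms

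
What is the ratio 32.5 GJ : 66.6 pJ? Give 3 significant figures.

(32.5 × 10^9) / (66.6 × 10^-12) = 0.488 × 10^21

488000000000000000000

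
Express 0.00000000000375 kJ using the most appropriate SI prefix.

3.75 nJ

= 3.75 × 10⁻⁹ J; 10⁻⁹ is nano.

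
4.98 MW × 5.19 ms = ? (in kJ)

25.8462 kJ

4.98e6 × 5.19e-3 = 25.8462e3 J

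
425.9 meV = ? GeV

milli = 1e-3, giga = 1e9; factor is 1e-12.
425.9 × 1e-12 = 0.0000000004259

0.0000000004259 GeV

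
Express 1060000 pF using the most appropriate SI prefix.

1.06 µF

= 1.06e-6 F; 1e-6 is micro.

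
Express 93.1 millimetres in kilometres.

milli = 10⁻³, kilo = 10³; factor is 10⁻⁶.
93.1 × 10⁻⁶ = 0.0000931

0.0000931 kilometres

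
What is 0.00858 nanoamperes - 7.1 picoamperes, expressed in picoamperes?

1.48 picoamperes

In picoamperes:
  0.00858 nanoamperes = 0.00858 × 10^3 picoamperes = 8.58
  7.1 picoamperes → 7.1
Difference: 8.58 - 7.1 = 1.48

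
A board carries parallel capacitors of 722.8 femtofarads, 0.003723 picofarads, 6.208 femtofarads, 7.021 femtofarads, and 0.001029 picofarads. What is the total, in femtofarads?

In femtofarads:
  722.8 femtofarads → 722.8
  0.003723 picofarads = 0.003723 × 10^3 femtofarads = 3.723
  6.208 femtofarads → 6.208
  7.021 femtofarads → 7.021
  0.001029 picofarads = 0.001029 × 10^3 femtofarads = 1.029
Sum: 722.8 + 3.723 + 6.208 + 7.021 + 1.029 = 740.781

740.781 femtofarads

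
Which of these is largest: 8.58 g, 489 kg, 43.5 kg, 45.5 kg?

489 kg

8.58 g = 8.58 g
489 kg = 489000 g
43.5 kg = 43500 g
45.5 kg = 45500 g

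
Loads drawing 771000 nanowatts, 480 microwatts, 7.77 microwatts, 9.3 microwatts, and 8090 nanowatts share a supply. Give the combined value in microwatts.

In microwatts:
  771000 nanowatts = 771000e-3 microwatts = 771
  480 microwatts → 480
  7.77 microwatts → 7.77
  9.3 microwatts → 9.3
  8090 nanowatts = 8090e-3 microwatts = 8.09
Sum: 771 + 480 + 7.77 + 9.3 + 8.09 = 1276.16

1276.16 microwatts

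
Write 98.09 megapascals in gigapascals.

mega = 10⁶, giga = 10⁹; factor is 10⁻³.
98.09 × 10⁻³ = 0.09809

0.09809 gigapascals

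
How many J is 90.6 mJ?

0.0906 J

milli = 1e-3, (no prefix) = 1e0; factor is 1e-3.
90.6 × 1e-3 = 0.0906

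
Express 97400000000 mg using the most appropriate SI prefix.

= 97.4e6 g; 1e6 is mega.

97.4 Mg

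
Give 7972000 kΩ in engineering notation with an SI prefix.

= 7.972e9 Ω; 1e9 is giga.

7.972 GΩ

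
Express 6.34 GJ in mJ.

giga = 1e9, milli = 1e-3; factor is 1e12.
6.34 × 1e12 = 6340000000000

6340000000000 mJ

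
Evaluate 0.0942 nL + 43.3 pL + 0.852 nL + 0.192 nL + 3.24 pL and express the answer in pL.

In pL:
  0.0942 nL = 0.0942 × 10³ pL = 94.2
  43.3 pL → 43.3
  0.852 nL = 0.852 × 10³ pL = 852
  0.192 nL = 0.192 × 10³ pL = 192
  3.24 pL → 3.24
Sum: 94.2 + 43.3 + 852 + 192 + 3.24 = 1184.74

1184.74 pL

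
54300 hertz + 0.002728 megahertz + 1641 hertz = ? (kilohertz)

58.669 kilohertz

In kilohertz:
  54300 hertz = 54300 × 10⁻³ kilohertz = 54.3
  0.002728 megahertz = 0.002728 × 10³ kilohertz = 2.728
  1641 hertz = 1641 × 10⁻³ kilohertz = 1.641
Sum: 54.3 + 2.728 + 1.641 = 58.669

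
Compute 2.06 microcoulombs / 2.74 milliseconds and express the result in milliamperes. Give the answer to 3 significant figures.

0.752 milliamperes

(2.06e-6) / (2.74e-3) = 0.75182e-3 A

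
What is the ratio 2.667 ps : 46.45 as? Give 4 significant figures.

(2.667 × 10⁻¹²) / (46.45 × 10⁻¹⁸) = 0.057417 × 10⁶

57420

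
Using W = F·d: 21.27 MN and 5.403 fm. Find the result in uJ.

21.27 × 10⁶ × 5.403 × 10⁻¹⁵ = 114.92181 × 10⁻⁹ J

0.11492181 uJ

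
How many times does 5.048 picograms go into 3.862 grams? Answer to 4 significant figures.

765100000000

(3.862) / (5.048e-12) = 0.76506e12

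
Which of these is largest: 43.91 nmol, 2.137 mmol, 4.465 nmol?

2.137 mmol

43.91 nmol = 0.00000004391 mol
2.137 mmol = 0.002137 mol
4.465 nmol = 0.000000004465 mol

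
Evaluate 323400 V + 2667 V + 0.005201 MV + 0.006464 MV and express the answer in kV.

In kV:
  323400 V = 323400e-3 kV = 323.4
  2667 V = 2667e-3 kV = 2.667
  0.005201 MV = 0.005201e3 kV = 5.201
  0.006464 MV = 0.006464e3 kV = 6.464
Sum: 323.4 + 2.667 + 5.201 + 6.464 = 337.732

337.732 kV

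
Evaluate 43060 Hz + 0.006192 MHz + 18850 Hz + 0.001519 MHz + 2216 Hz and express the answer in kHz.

In kHz:
  43060 Hz = 43060 × 10⁻³ kHz = 43.06
  0.006192 MHz = 0.006192 × 10³ kHz = 6.192
  18850 Hz = 18850 × 10⁻³ kHz = 18.85
  0.001519 MHz = 0.001519 × 10³ kHz = 1.519
  2216 Hz = 2216 × 10⁻³ kHz = 2.216
Sum: 43.06 + 6.192 + 18.85 + 1.519 + 2.216 = 71.837

71.837 kHz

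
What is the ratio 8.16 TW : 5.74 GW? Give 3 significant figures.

1420

(8.16 × 10^12) / (5.74 × 10^9) = 1.422 × 10^3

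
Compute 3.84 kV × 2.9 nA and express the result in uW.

3.84e3 × 2.9e-9 = 11.136e-6 W

11.136 uW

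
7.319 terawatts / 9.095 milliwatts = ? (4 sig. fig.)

(7.319e12) / (9.095e-3) = 0.80473e15

804700000000000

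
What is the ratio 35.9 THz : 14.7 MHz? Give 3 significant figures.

(35.9 × 10^12) / (14.7 × 10^6) = 2.442 × 10^6

2440000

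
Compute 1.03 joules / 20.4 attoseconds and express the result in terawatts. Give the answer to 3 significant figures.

(1.03) / (20.4e-18) = 0.05049e18 W

50500 terawatts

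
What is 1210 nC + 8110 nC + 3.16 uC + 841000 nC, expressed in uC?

853.48 uC

In uC:
  1210 nC = 1210e-3 uC = 1.21
  8110 nC = 8110e-3 uC = 8.11
  3.16 uC → 3.16
  841000 nC = 841000e-3 uC = 841
Sum: 1.21 + 8.11 + 3.16 + 841 = 853.48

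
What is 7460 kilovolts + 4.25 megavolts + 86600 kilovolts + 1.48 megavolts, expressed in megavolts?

In megavolts:
  7460 kilovolts = 7460e-3 megavolts = 7.46
  4.25 megavolts → 4.25
  86600 kilovolts = 86600e-3 megavolts = 86.6
  1.48 megavolts → 1.48
Sum: 7.46 + 4.25 + 86.6 + 1.48 = 99.79

99.79 megavolts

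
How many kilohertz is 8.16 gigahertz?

giga = 1e9, kilo = 1e3; factor is 1e6.
8.16 × 1e6 = 8160000

8160000 kilohertz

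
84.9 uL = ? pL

micro = 10⁻⁶, pico = 10⁻¹²; factor is 10⁶.
84.9 × 10⁶ = 84900000

84900000 pL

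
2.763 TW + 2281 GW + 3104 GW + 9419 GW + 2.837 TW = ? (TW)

20.404 TW

In TW:
  2.763 TW → 2.763
  2281 GW = 2281 × 10⁻³ TW = 2.281
  3104 GW = 3104 × 10⁻³ TW = 3.104
  9419 GW = 9419 × 10⁻³ TW = 9.419
  2.837 TW → 2.837
Sum: 2.763 + 2.281 + 3.104 + 9.419 + 2.837 = 20.404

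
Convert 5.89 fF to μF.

femto = 10⁻¹⁵, micro = 10⁻⁶; factor is 10⁻⁹.
5.89 × 10⁻⁹ = 0.00000000589

0.00000000589 μF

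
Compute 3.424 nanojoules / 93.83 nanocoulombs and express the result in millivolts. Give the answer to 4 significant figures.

(3.424 × 10⁻⁹) / (93.83 × 10⁻⁹) = 0.0364915 V

36.49 millivolts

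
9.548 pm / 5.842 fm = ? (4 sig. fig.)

1634

(9.548 × 10^-12) / (5.842 × 10^-15) = 1.6344 × 10^3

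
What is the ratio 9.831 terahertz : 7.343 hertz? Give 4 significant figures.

1339000000000

(9.831 × 10¹²) / (7.343) = 1.3388 × 10¹²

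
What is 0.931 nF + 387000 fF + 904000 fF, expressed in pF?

In pF:
  0.931 nF = 0.931 × 10³ pF = 931
  387000 fF = 387000 × 10⁻³ pF = 387
  904000 fF = 904000 × 10⁻³ pF = 904
Sum: 931 + 387 + 904 = 2222

2222 pF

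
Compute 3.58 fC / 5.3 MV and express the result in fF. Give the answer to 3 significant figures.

0.000000675 fF

(3.58e-15) / (5.3e6) = 0.67547e-21 F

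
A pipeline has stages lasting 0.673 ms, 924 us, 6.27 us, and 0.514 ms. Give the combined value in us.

2117.27 us

In us:
  0.673 ms = 0.673 × 10³ us = 673
  924 us → 924
  6.27 us → 6.27
  0.514 ms = 0.514 × 10³ us = 514
Sum: 673 + 924 + 6.27 + 514 = 2117.27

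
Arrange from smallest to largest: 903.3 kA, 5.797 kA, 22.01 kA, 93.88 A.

903.3 kA = 903300 A
5.797 kA = 5797 A
22.01 kA = 22010 A
93.88 A = 93.88 A

93.88 A < 5.797 kA < 22.01 kA < 903.3 kA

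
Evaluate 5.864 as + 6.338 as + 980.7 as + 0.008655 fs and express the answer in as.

In as:
  5.864 as → 5.864
  6.338 as → 6.338
  980.7 as → 980.7
  0.008655 fs = 0.008655 × 10³ as = 8.655
Sum: 5.864 + 6.338 + 980.7 + 8.655 = 1001.557

1001.557 as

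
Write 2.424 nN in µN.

nano = 10^-9, micro = 10^-6; factor is 10^-3.
2.424 × 10^-3 = 0.002424

0.002424 µN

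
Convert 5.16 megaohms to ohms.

mega = 10^6, (no prefix) = 10^0; factor is 10^6.
5.16 × 10^6 = 5160000

5160000 ohms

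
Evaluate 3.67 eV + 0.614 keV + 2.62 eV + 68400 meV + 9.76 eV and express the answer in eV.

In eV:
  3.67 eV → 3.67
  0.614 keV = 0.614 × 10³ eV = 614
  2.62 eV → 2.62
  68400 meV = 68400 × 10⁻³ eV = 68.4
  9.76 eV → 9.76
Sum: 3.67 + 614 + 2.62 + 68.4 + 9.76 = 698.45

698.45 eV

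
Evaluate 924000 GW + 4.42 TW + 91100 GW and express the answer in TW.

In TW:
  924000 GW = 924000 × 10⁻³ TW = 924
  4.42 TW → 4.42
  91100 GW = 91100 × 10⁻³ TW = 91.1
Sum: 924 + 4.42 + 91.1 = 1019.52

1019.52 TW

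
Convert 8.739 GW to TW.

giga = 1e9, tera = 1e12; factor is 1e-3.
8.739 × 1e-3 = 0.008739

0.008739 TW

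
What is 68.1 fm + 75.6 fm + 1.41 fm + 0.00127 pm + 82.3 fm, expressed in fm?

228.68 fm

In fm:
  68.1 fm → 68.1
  75.6 fm → 75.6
  1.41 fm → 1.41
  0.00127 pm = 0.00127 × 10³ fm = 1.27
  82.3 fm → 82.3
Sum: 68.1 + 75.6 + 1.41 + 1.27 + 82.3 = 228.68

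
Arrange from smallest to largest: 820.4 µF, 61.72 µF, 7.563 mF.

61.72 µF < 820.4 µF < 7.563 mF

820.4 µF = 0.0008204 F
61.72 µF = 0.00006172 F
7.563 mF = 0.007563 F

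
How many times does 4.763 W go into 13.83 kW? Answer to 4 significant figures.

2904

(13.83 × 10^3) / (4.763) = 2.9036 × 10^3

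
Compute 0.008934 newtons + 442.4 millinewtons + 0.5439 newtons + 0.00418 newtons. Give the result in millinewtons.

999.414 millinewtons

In millinewtons:
  0.008934 newtons = 0.008934 × 10³ millinewtons = 8.934
  442.4 millinewtons → 442.4
  0.5439 newtons = 0.5439 × 10³ millinewtons = 543.9
  0.00418 newtons = 0.00418 × 10³ millinewtons = 4.18
Sum: 8.934 + 442.4 + 543.9 + 4.18 = 999.414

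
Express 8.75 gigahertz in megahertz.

8750 megahertz

giga = 1e9, mega = 1e6; factor is 1e3.
8.75 × 1e3 = 8750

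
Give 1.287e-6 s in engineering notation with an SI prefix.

1.287 us

= 1.287e-6 s; 1e-6 is micro.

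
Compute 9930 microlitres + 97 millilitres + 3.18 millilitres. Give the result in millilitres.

In millilitres:
  9930 microlitres = 9930 × 10^-3 millilitres = 9.93
  97 millilitres → 97
  3.18 millilitres → 3.18
Sum: 9.93 + 97 + 3.18 = 110.11

110.11 millilitres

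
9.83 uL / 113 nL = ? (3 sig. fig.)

(9.83 × 10⁻⁶) / (113 × 10⁻⁹) = 0.08699 × 10³

87.0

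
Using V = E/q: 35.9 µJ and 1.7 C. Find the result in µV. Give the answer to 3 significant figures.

(35.9 × 10^-6) / (1.7) = 21.118 × 10^-6 V

21.1 µV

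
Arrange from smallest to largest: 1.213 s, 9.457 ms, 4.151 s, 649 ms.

9.457 ms < 649 ms < 1.213 s < 4.151 s

1.213 s = 1.213 s
9.457 ms = 0.009457 s
4.151 s = 4.151 s
649 ms = 0.649 s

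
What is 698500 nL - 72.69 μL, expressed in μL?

625.81 μL

In μL:
  698500 nL = 698500 × 10^-3 μL = 698.5
  72.69 μL → 72.69
Difference: 698.5 - 72.69 = 625.81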